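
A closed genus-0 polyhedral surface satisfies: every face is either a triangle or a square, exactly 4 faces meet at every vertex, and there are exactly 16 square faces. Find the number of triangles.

8

Let x be the number of triangles; then F = 16 + x.
Edge–face incidences: 2E = 4·16 + 3·x = 64 + 3x.
Every vertex has degree 4, so 4V = 2E.
Euler: V − E + F = 2 ⇒ (2E)/4 − E + (16 + x) = 2.
Multiply by 8: 2·(2E) − 4·(2E) + 8·(16 + x) = 16, i.e. 128 + 8x − 2·(64 + 3x) = 16.
Collecting terms: 2x = 16, so x = 8.
Then 2E = 64 + 3·8 = 88, so E = 44, V = 2E/4 = 22, F = 16 + 8 = 24.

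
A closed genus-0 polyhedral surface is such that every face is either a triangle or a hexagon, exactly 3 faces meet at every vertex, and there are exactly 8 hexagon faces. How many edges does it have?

30

Let x be the number of triangles; then F = 8 + x.
Edge–face incidences: 2E = 6·8 + 3·x = 48 + 3x.
Every vertex has degree 3, so 3V = 2E.
Euler: V − E + F = 2 ⇒ (2E)/3 − E + (8 + x) = 2.
Multiply by 6: 2·(2E) − 3·(2E) + 6·(8 + x) = 12, i.e. 48 + 6x − (48 + 3x) = 12.
Collecting terms: 3x = 12, so x = 4.
Then 2E = 48 + 3·4 = 60, so E = 30, V = 2E/3 = 20, F = 8 + 4 = 12.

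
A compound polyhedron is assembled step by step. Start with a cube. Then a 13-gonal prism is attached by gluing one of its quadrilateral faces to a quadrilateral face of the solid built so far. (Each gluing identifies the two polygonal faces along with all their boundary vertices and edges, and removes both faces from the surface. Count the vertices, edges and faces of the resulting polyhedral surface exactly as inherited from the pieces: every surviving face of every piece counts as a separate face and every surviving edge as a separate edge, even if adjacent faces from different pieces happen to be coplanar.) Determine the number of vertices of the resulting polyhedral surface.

A cube: V=8, E=12, F=6.
Attach a 13-gonal prism (V=26, E=39, F=15) along a 4-gon: merge 4 vertices and 4 edges, delete both glued faces → V=30, E=47, F=19.
Check: V − E + F = 30 − 47 + 19 = 2.

30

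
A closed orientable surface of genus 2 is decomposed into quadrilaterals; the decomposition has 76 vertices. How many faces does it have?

78

χ = 2 − 2·2 = -2, and every face is a square so 4F = 2E.
V − E + F = -2 with E = 4F/2 gives 76 − (4/2 − 1)·F = -2, so F = 78 and E = 156.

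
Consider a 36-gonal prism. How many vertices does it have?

72

A prism on an n-gon has two n-gon bases and n rectangular sides: V = 2·36 = 72, E = 3·36 = 108, F = 36 + 2 = 38.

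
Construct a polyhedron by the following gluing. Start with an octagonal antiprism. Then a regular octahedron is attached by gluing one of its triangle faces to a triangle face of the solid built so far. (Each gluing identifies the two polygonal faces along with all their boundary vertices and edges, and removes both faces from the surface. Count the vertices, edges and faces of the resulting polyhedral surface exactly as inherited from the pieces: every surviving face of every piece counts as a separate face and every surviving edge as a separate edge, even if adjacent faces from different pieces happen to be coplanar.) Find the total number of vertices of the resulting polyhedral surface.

An octagonal antiprism: V=16, E=32, F=18.
Attach a regular octahedron (V=6, E=12, F=8) along a 3-gon: merge 3 vertices and 3 edges, delete both glued faces → V=19, E=41, F=24.
Check: V − E + F = 19 − 41 + 24 = 2.

19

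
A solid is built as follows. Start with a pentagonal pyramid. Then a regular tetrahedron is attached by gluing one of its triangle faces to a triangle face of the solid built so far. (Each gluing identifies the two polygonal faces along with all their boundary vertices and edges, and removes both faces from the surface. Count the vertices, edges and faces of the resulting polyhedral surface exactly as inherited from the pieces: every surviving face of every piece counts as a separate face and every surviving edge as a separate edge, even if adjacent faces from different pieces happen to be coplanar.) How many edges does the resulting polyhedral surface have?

A pentagonal pyramid: V=6, E=10, F=6.
Attach a regular tetrahedron (V=4, E=6, F=4) along a 3-gon: merge 3 vertices and 3 edges, delete both glued faces → V=7, E=13, F=8.
Check: V − E + F = 7 − 13 + 8 = 2.

13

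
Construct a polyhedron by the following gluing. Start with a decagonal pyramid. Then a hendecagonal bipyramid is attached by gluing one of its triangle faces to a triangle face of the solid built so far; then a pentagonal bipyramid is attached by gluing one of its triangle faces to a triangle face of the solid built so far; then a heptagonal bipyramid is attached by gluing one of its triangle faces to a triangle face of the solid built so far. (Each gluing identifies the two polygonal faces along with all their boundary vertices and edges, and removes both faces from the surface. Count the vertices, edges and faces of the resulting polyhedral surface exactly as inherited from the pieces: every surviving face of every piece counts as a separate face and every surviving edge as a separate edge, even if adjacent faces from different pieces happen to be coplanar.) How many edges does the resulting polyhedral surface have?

80

A decagonal pyramid: V=11, E=20, F=11.
Attach a hendecagonal bipyramid (V=13, E=33, F=22) along a 3-gon: merge 3 vertices and 3 edges, delete both glued faces → V=21, E=50, F=31.
Attach a pentagonal bipyramid (V=7, E=15, F=10) along a 3-gon: merge 3 vertices and 3 edges, delete both glued faces → V=25, E=62, F=39.
Attach a heptagonal bipyramid (V=9, E=21, F=14) along a 3-gon: merge 3 vertices and 3 edges, delete both glued faces → V=31, E=80, F=51.
Check: V − E + F = 31 − 80 + 51 = 2.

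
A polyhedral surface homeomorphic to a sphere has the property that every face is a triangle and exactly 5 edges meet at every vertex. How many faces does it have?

Each face has 3 edges and each edge borders two faces, so 2E = 3F.
Each vertex has degree 5, so 5V = 2E and hence V = 3F/5.
Euler: V − E + F = 2 ⇒ (3F/5) − (3F/2) + F = 2.
Multiply by 10: (6 − 15 + 10)F = 20, i.e. 1F = 20.
So F = 20, E = 3·20/2 = 30, V = 3·20/5 = 12.

20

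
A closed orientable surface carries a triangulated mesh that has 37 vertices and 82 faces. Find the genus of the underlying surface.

Every face is a triangle, so 2E = 3·82 = 246, giving E = 123.
χ = V − E + F = 37 − 123 + 82 = -4.
For a closed orientable surface χ = 2 − 2g, so g = (2 − (-4))/2 = 3.

3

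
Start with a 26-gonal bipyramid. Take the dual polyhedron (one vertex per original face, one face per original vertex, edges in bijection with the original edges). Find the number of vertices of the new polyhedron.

52

The base solid has V = 28, E = 78, F = 52.
The dual swaps V and F and preserves E: V′ = F = 52, E′ = E = 78, F′ = V = 28.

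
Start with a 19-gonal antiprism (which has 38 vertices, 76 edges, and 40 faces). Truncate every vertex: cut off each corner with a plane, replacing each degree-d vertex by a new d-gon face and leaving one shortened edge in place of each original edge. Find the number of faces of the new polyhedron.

Truncation replaces each original edge-end by a new vertex, so V′ = 2E = 152.
Each original edge survives, and each old vertex of degree d contributes d new edges; summing degrees gives Σd = 2E, so E′ = E + 2E = 3E = 228.
Each original face survives and each original vertex becomes one new face: F′ = F + V = 78.

78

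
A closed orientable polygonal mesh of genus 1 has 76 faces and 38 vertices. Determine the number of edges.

114

For a closed orientable surface of genus 1, χ = 2 − 2·1 = 0.
E = V + F − (0) = 38 + 76 − (0) = 114.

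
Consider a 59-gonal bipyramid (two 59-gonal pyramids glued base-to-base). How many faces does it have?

A bipyramid over an n-gon has 2n triangular faces and n + 2 vertices: V = 59 + 2 = 61, E = 3·59 = 177, F = 2·59 = 118.
Check: V − E + F = 61 − 177 + 118 = 2.

118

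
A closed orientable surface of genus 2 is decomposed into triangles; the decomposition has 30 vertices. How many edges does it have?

χ = 2 − 2·2 = -2, and every face is a triangle so 3F = 2E.
V − E + F = -2 with E = 3F/2 gives 30 − (3/2 − 1)·F = -2, so F = 64 and E = 96.

96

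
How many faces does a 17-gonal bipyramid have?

34

A bipyramid over an n-gon has 2n triangular faces and n + 2 vertices: V = 17 + 2 = 19, E = 3·17 = 51, F = 2·17 = 34.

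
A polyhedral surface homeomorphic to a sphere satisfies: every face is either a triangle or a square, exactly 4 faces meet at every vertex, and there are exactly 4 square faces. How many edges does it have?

Let x be the number of triangles; then F = 4 + x.
Edge–face incidences: 2E = 4·4 + 3·x = 16 + 3x.
Every vertex has degree 4, so 4V = 2E.
Euler: V − E + F = 2 ⇒ (2E)/4 − E + (4 + x) = 2.
Multiply by 8: 2·(2E) − 4·(2E) + 8·(4 + x) = 16, i.e. 32 + 8x − 2·(16 + 3x) = 16.
Collecting terms: 2x = 16, so x = 8.
Then 2E = 16 + 3·8 = 40, so E = 20, V = 2E/4 = 10, F = 4 + 8 = 12.

20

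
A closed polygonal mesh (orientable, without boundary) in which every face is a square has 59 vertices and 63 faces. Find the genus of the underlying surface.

3

Every face is a square, so 2E = 4·63 = 252, giving E = 126.
χ = V − E + F = 59 − 126 + 63 = -4.
For a closed orientable surface χ = 2 − 2g, so g = (2 − (-4))/2 = 3.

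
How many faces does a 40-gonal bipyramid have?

80

A bipyramid over an n-gon has 2n triangular faces and n + 2 vertices: V = 40 + 2 = 42, E = 3·40 = 120, F = 2·40 = 80.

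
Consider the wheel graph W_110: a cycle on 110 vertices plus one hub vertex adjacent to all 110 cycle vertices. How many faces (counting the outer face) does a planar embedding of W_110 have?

W_110 has V = 110 + 1 = 111 vertices and E = 2·110 = 220 edges.
By Euler's formula F = 2 − V + E = 2 − 111 + 220 = 111.

111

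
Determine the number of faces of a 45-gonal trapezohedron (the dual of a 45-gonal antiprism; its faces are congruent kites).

The n-trapezohedron (dual of the n-antiprism) has V = 2·45 + 2 = 92, E = 4·45 = 180, F = 2·45 = 90.
Check: V − E + F = 92 − 180 + 90 = 2.

90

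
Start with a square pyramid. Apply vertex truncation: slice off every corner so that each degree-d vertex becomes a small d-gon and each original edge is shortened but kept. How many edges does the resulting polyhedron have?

24

The base solid has V = 5, E = 8, F = 5.
Truncation replaces each original edge-end by a new vertex, so V′ = 2E = 16.
Each original edge survives, and each old vertex of degree d contributes d new edges; summing degrees gives Σd = 2E, so E′ = E + 2E = 3E = 24.
Each original face survives and each original vertex becomes one new face: F′ = F + V = 10.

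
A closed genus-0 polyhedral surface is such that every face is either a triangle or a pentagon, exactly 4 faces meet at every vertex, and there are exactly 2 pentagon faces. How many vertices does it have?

Let x be the number of triangles; then F = 2 + x.
Edge–face incidences: 2E = 5·2 + 3·x = 10 + 3x.
Every vertex has degree 4, so 4V = 2E.
Euler: V − E + F = 2 ⇒ (2E)/4 − E + (2 + x) = 2.
Multiply by 8: 2·(2E) − 4·(2E) + 8·(2 + x) = 16, i.e. 16 + 8x − 2·(10 + 3x) = 16.
Collecting terms: 2x − 4 = 16, so 2x = 20, so x = 10.
Then 2E = 10 + 3·10 = 40, so E = 20, V = 2E/4 = 10, F = 2 + 10 = 12.

10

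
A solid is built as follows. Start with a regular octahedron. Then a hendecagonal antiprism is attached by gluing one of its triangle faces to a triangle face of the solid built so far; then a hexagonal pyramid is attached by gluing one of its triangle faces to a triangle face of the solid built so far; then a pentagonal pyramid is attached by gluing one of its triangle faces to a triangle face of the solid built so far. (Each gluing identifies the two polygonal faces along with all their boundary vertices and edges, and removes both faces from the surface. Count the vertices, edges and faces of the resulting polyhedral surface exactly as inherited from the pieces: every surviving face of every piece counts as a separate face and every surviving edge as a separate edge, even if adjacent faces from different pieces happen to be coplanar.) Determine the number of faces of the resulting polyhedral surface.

39

A regular octahedron: V=6, E=12, F=8.
Attach a hendecagonal antiprism (V=22, E=44, F=24) along a 3-gon: merge 3 vertices and 3 edges, delete both glued faces → V=25, E=53, F=30.
Attach a hexagonal pyramid (V=7, E=12, F=7) along a 3-gon: merge 3 vertices and 3 edges, delete both glued faces → V=29, E=62, F=35.
Attach a pentagonal pyramid (V=6, E=10, F=6) along a 3-gon: merge 3 vertices and 3 edges, delete both glued faces → V=32, E=69, F=39.
Check: V − E + F = 32 − 69 + 39 = 2.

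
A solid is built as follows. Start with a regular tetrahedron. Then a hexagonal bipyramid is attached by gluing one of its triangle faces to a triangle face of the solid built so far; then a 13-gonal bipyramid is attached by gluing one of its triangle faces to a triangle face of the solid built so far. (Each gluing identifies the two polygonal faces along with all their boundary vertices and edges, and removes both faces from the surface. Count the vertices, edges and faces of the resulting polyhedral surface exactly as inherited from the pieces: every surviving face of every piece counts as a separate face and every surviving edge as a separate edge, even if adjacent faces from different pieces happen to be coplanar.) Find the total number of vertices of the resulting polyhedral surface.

21

A regular tetrahedron: V=4, E=6, F=4.
Attach a hexagonal bipyramid (V=8, E=18, F=12) along a 3-gon: merge 3 vertices and 3 edges, delete both glued faces → V=9, E=21, F=14.
Attach a 13-gonal bipyramid (V=15, E=39, F=26) along a 3-gon: merge 3 vertices and 3 edges, delete both glued faces → V=21, E=57, F=38.
Check: V − E + F = 21 − 57 + 38 = 2.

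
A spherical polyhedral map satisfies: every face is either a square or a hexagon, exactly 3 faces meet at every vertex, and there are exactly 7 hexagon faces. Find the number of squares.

6

Let x be the number of squares; then F = 7 + x.
Edge–face incidences: 2E = 6·7 + 4·x = 42 + 4x.
Every vertex has degree 3, so 3V = 2E.
Euler: V − E + F = 2 ⇒ (2E)/3 − E + (7 + x) = 2.
Multiply by 6: 2·(2E) − 3·(2E) + 6·(7 + x) = 12, i.e. 42 + 6x − (42 + 4x) = 12.
Collecting terms: 2x = 12, so x = 6.
Then 2E = 42 + 4·6 = 66, so E = 33, V = 2E/3 = 22, F = 7 + 6 = 13.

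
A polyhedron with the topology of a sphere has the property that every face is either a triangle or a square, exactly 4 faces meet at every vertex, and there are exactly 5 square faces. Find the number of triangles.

Let x be the number of triangles; then F = 5 + x.
Edge–face incidences: 2E = 4·5 + 3·x = 20 + 3x.
Every vertex has degree 4, so 4V = 2E.
Euler: V − E + F = 2 ⇒ (2E)/4 − E + (5 + x) = 2.
Multiply by 8: 2·(2E) − 4·(2E) + 8·(5 + x) = 16, i.e. 40 + 8x − 2·(20 + 3x) = 16.
Collecting terms: 2x = 16, so x = 8.
Then 2E = 20 + 3·8 = 44, so E = 22, V = 2E/4 = 11, F = 5 + 8 = 13.

8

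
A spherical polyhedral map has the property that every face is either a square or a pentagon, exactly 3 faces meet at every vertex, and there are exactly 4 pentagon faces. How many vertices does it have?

Let x be the number of squares; then F = 4 + x.
Edge–face incidences: 2E = 5·4 + 4·x = 20 + 4x.
Every vertex has degree 3, so 3V = 2E.
Euler: V − E + F = 2 ⇒ (2E)/3 − E + (4 + x) = 2.
Multiply by 6: 2·(2E) − 3·(2E) + 6·(4 + x) = 12, i.e. 24 + 6x − (20 + 4x) = 12.
Collecting terms: 2x + 4 = 12, so 2x = 8, so x = 4.
Then 2E = 20 + 4·4 = 36, so E = 18, V = 2E/3 = 12, F = 4 + 4 = 8.

12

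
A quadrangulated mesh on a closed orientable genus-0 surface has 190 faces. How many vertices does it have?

192

χ = 2 − 2·0 = 2, and every face is a square so 4F = 2E.
E = 4·190/2 = 380. Then V = 2 + E − F = 2 + 380 − 190 = 192.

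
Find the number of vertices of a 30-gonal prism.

60

A prism on an n-gon has two n-gon bases and n rectangular sides: V = 2·30 = 60, E = 3·30 = 90, F = 30 + 2 = 32.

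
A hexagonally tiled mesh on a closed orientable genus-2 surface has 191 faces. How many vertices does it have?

χ = 2 − 2·2 = -2, and every face is a hexagon so 6F = 2E.
E = 6·191/2 = 573. Then V = -2 + E − F = -2 + 573 − 191 = 380.

380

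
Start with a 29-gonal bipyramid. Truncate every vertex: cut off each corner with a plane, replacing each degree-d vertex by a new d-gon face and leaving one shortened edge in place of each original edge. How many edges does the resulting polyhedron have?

The base solid has V = 31, E = 87, F = 58.
Truncation replaces each original edge-end by a new vertex, so V′ = 2E = 174.
Each original edge survives, and each old vertex of degree d contributes d new edges; summing degrees gives Σd = 2E, so E′ = E + 2E = 3E = 261.
Each original face survives and each original vertex becomes one new face: F′ = F + V = 89.

261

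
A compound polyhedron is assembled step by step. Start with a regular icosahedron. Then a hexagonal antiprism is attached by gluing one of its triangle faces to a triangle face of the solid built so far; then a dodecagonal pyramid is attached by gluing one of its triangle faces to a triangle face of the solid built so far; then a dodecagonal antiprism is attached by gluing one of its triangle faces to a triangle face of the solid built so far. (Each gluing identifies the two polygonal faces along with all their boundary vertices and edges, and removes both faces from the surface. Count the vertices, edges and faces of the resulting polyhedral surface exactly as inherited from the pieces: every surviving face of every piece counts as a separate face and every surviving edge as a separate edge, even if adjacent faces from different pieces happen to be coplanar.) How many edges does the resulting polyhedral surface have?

A regular icosahedron: V=12, E=30, F=20.
Attach a hexagonal antiprism (V=12, E=24, F=14) along a 3-gon: merge 3 vertices and 3 edges, delete both glued faces → V=21, E=51, F=32.
Attach a dodecagonal pyramid (V=13, E=24, F=13) along a 3-gon: merge 3 vertices and 3 edges, delete both glued faces → V=31, E=72, F=43.
Attach a dodecagonal antiprism (V=24, E=48, F=26) along a 3-gon: merge 3 vertices and 3 edges, delete both glued faces → V=52, E=117, F=67.
Check: V − E + F = 52 − 117 + 67 = 2.

117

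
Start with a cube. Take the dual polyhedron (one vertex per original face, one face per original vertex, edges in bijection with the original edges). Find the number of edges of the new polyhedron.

The base solid has V = 8, E = 12, F = 6.
The dual swaps V and F and preserves E: V′ = F = 6, E′ = E = 12, F′ = V = 8.

12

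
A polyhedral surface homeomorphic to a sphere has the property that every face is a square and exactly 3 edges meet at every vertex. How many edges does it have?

Each face has 4 edges and each edge borders two faces, so 2E = 4F.
Each vertex has degree 3, so 3V = 2E and hence V = 4F/3.
Euler: V − E + F = 2 ⇒ (4F/3) − (4F/2) + F = 2.
Multiply by 6: (8 − 12 + 6)F = 12, i.e. 2F = 12.
So F = 6, E = 4·6/2 = 12, V = 4·6/3 = 8.

12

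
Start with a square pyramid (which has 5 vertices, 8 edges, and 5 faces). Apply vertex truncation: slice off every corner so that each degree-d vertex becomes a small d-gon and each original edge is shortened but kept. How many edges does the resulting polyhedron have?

24

Truncation replaces each original edge-end by a new vertex, so V′ = 2E = 16.
Each original edge survives, and each old vertex of degree d contributes d new edges; summing degrees gives Σd = 2E, so E′ = E + 2E = 3E = 24.
Each original face survives and each original vertex becomes one new face: F′ = F + V = 10.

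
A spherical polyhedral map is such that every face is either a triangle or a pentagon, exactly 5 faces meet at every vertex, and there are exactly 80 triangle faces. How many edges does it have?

Let x be the number of pentagons; then F = 80 + x.
Edge–face incidences: 2E = 3·80 + 5·x = 240 + 5x.
Every vertex has degree 5, so 5V = 2E.
Euler: V − E + F = 2 ⇒ (2E)/5 − E + (80 + x) = 2.
Multiply by 10: 2·(2E) − 5·(2E) + 10·(80 + x) = 20, i.e. 800 + 10x − 3·(240 + 5x) = 20.
Collecting terms: −5x + 80 = 20, so −5x = −60, so x = 12.
Then 2E = 240 + 5·12 = 300, so E = 150, V = 2E/5 = 60, F = 80 + 12 = 92.

150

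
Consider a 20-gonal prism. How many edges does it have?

A prism on an n-gon has two n-gon bases and n rectangular sides: V = 2·20 = 40, E = 3·20 = 60, F = 20 + 2 = 22.
Check: V − E + F = 40 − 60 + 22 = 2.

60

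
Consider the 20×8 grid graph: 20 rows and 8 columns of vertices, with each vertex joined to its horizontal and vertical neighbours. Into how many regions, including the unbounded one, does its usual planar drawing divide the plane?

134

The grid has V = 20·8 = 160 vertices and E = 20·7 + 8·19 = 292 edges.
F = 2 − V + E = 2 − 160 + 292 = 134.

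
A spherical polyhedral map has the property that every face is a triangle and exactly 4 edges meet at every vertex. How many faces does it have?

Each face has 3 edges and each edge borders two faces, so 2E = 3F.
Each vertex has degree 4, so 4V = 2E and hence V = 3F/4.
Euler: V − E + F = 2 ⇒ (3F/4) − (3F/2) + F = 2.
Multiply by 8: (6 − 12 + 8)F = 16, i.e. 2F = 16.
So F = 8, E = 3·8/2 = 12, V = 3·8/4 = 6.

8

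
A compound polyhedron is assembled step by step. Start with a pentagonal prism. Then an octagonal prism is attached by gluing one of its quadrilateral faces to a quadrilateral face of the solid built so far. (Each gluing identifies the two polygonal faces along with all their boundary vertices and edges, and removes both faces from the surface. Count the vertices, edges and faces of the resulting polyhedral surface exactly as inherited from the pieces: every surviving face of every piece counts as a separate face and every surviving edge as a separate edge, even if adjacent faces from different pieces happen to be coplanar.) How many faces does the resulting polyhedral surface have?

A pentagonal prism: V=10, E=15, F=7.
Attach an octagonal prism (V=16, E=24, F=10) along a 4-gon: merge 4 vertices and 4 edges, delete both glued faces → V=22, E=35, F=15.
Check: V − E + F = 22 − 35 + 15 = 2.

15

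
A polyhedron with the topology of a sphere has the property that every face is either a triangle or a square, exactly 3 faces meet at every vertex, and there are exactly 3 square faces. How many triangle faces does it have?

Let x be the number of triangles; then F = 3 + x.
Edge–face incidences: 2E = 4·3 + 3·x = 12 + 3x.
Every vertex has degree 3, so 3V = 2E.
Euler: V − E + F = 2 ⇒ (2E)/3 − E + (3 + x) = 2.
Multiply by 6: 2·(2E) − 3·(2E) + 6·(3 + x) = 12, i.e. 18 + 6x − (12 + 3x) = 12.
Collecting terms: 3x + 6 = 12, so 3x = 6, so x = 2.
Then 2E = 12 + 3·2 = 18, so E = 9, V = 2E/3 = 6, F = 3 + 2 = 5.

2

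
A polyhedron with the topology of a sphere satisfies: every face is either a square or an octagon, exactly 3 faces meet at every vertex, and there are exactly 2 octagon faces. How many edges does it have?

24

Let x be the number of squares; then F = 2 + x.
Edge–face incidences: 2E = 8·2 + 4·x = 16 + 4x.
Every vertex has degree 3, so 3V = 2E.
Euler: V − E + F = 2 ⇒ (2E)/3 − E + (2 + x) = 2.
Multiply by 6: 2·(2E) − 3·(2E) + 6·(2 + x) = 12, i.e. 12 + 6x − (16 + 4x) = 12.
Collecting terms: 2x − 4 = 12, so 2x = 16, so x = 8.
Then 2E = 16 + 4·8 = 48, so E = 24, V = 2E/3 = 16, F = 2 + 8 = 10.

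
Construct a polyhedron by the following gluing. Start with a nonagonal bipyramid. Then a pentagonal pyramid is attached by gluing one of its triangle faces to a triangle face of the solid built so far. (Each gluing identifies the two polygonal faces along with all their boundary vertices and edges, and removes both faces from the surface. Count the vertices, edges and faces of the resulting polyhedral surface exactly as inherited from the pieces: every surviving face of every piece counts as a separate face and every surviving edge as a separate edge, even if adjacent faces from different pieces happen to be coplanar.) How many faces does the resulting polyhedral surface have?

A nonagonal bipyramid: V=11, E=27, F=18.
Attach a pentagonal pyramid (V=6, E=10, F=6) along a 3-gon: merge 3 vertices and 3 edges, delete both glued faces → V=14, E=34, F=22.
Check: V − E + F = 14 − 34 + 22 = 2.

22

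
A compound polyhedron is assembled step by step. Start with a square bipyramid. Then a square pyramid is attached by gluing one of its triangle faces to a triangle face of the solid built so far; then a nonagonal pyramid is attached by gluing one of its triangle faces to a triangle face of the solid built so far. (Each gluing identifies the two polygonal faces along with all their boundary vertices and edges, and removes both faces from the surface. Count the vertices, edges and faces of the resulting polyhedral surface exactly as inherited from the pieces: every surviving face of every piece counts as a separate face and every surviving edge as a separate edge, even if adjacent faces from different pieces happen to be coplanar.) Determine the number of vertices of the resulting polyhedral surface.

15

A square bipyramid: V=6, E=12, F=8.
Attach a square pyramid (V=5, E=8, F=5) along a 3-gon: merge 3 vertices and 3 edges, delete both glued faces → V=8, E=17, F=11.
Attach a nonagonal pyramid (V=10, E=18, F=10) along a 3-gon: merge 3 vertices and 3 edges, delete both glued faces → V=15, E=32, F=19.
Check: V − E + F = 15 − 32 + 19 = 2.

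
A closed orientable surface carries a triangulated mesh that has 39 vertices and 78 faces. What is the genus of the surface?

1

Every face is a triangle, so 2E = 3·78 = 234, giving E = 117.
χ = V − E + F = 39 − 117 + 78 = 0.
For a closed orientable surface χ = 2 − 2g, so g = (2 − (0))/2 = 1.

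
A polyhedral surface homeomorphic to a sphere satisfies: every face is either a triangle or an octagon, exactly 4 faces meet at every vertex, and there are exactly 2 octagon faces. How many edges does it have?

Let x be the number of triangles; then F = 2 + x.
Edge–face incidences: 2E = 8·2 + 3·x = 16 + 3x.
Every vertex has degree 4, so 4V = 2E.
Euler: V − E + F = 2 ⇒ (2E)/4 − E + (2 + x) = 2.
Multiply by 8: 2·(2E) − 4·(2E) + 8·(2 + x) = 16, i.e. 16 + 8x − 2·(16 + 3x) = 16.
Collecting terms: 2x − 16 = 16, so 2x = 32, so x = 16.
Then 2E = 16 + 3·16 = 64, so E = 32, V = 2E/4 = 16, F = 2 + 16 = 18.

32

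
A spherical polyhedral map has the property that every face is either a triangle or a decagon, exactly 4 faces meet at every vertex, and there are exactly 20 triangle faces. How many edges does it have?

Let x be the number of decagons; then F = 20 + x.
Edge–face incidences: 2E = 3·20 + 10·x = 60 + 10x.
Every vertex has degree 4, so 4V = 2E.
Euler: V − E + F = 2 ⇒ (2E)/4 − E + (20 + x) = 2.
Multiply by 8: 2·(2E) − 4·(2E) + 8·(20 + x) = 16, i.e. 160 + 8x − 2·(60 + 10x) = 16.
Collecting terms: −12x + 40 = 16, so −12x = −24, so x = 2.
Then 2E = 60 + 10·2 = 80, so E = 40, V = 2E/4 = 20, F = 20 + 2 = 22.

40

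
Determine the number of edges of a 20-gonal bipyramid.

60

A bipyramid over an n-gon has 2n triangular faces and n + 2 vertices: V = 20 + 2 = 22, E = 3·20 = 60, F = 2·20 = 40.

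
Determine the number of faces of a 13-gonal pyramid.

14

A pyramid on an n-gon base has one n-gon and n triangles: V = 13 + 1 = 14, E = 2·13 = 26, F = 13 + 1 = 14.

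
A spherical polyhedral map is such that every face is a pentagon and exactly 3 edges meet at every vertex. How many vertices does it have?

Each face has 5 edges and each edge borders two faces, so 2E = 5F.
Each vertex has degree 3, so 3V = 2E and hence V = 5F/3.
Euler: V − E + F = 2 ⇒ (5F/3) − (5F/2) + F = 2.
Multiply by 6: (10 − 15 + 6)F = 12, i.e. 1F = 12.
So F = 12, E = 5·12/2 = 30, V = 5·12/3 = 20.

20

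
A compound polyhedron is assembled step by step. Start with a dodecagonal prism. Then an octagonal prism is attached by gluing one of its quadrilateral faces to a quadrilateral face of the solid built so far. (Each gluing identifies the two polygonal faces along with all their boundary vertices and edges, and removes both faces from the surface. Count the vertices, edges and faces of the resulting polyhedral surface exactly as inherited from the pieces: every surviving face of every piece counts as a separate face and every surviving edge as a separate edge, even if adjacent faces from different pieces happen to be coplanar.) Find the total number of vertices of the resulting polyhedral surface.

36

A dodecagonal prism: V=24, E=36, F=14.
Attach an octagonal prism (V=16, E=24, F=10) along a 4-gon: merge 4 vertices and 4 edges, delete both glued faces → V=36, E=56, F=22.
Check: V − E + F = 36 − 56 + 22 = 2.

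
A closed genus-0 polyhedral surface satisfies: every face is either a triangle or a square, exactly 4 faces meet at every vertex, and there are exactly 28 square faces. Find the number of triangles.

8

Let x be the number of triangles; then F = 28 + x.
Edge–face incidences: 2E = 4·28 + 3·x = 112 + 3x.
Every vertex has degree 4, so 4V = 2E.
Euler: V − E + F = 2 ⇒ (2E)/4 − E + (28 + x) = 2.
Multiply by 8: 2·(2E) − 4·(2E) + 8·(28 + x) = 16, i.e. 224 + 8x − 2·(112 + 3x) = 16.
Collecting terms: 2x = 16, so x = 8.
Then 2E = 112 + 3·8 = 136, so E = 68, V = 2E/4 = 34, F = 28 + 8 = 36.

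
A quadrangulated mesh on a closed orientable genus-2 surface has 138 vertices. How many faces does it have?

χ = 2 − 2·2 = -2, and every face is a square so 4F = 2E.
V − E + F = -2 with E = 4F/2 gives 138 − (4/2 − 1)·F = -2, so F = 140 and E = 280.

140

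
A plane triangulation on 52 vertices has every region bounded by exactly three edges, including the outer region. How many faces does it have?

In a plane triangulation 3F = 2E and V − E + F = 2, so F = 2V − 4 = 2·52 − 4 = 100.

100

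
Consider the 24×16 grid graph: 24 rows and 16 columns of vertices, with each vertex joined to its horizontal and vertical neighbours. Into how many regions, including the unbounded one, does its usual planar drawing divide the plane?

The grid has V = 24·16 = 384 vertices and E = 24·15 + 16·23 = 728 edges.
F = 2 − V + E = 2 − 384 + 728 = 346.

346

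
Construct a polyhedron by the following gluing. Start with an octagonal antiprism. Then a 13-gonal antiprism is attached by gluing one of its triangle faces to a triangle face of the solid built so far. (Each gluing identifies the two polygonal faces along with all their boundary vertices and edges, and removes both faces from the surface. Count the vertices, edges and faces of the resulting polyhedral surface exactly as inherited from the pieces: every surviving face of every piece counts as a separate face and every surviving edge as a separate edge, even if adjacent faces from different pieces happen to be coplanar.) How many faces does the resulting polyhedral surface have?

44

An octagonal antiprism: V=16, E=32, F=18.
Attach a 13-gonal antiprism (V=26, E=52, F=28) along a 3-gon: merge 3 vertices and 3 edges, delete both glued faces → V=39, E=81, F=44.
Check: V − E + F = 39 − 81 + 44 = 2.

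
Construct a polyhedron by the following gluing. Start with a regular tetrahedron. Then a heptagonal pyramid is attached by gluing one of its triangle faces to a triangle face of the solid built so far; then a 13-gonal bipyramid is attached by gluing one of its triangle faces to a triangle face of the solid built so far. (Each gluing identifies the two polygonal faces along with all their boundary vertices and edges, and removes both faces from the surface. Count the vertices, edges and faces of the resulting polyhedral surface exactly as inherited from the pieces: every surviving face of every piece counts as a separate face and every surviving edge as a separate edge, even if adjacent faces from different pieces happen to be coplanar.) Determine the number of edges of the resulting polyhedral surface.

53

A regular tetrahedron: V=4, E=6, F=4.
Attach a heptagonal pyramid (V=8, E=14, F=8) along a 3-gon: merge 3 vertices and 3 edges, delete both glued faces → V=9, E=17, F=10.
Attach a 13-gonal bipyramid (V=15, E=39, F=26) along a 3-gon: merge 3 vertices and 3 edges, delete both glued faces → V=21, E=53, F=34.
Check: V − E + F = 21 − 53 + 34 = 2.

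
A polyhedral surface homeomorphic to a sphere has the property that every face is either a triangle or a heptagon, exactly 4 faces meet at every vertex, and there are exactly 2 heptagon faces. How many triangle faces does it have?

Let x be the number of triangles; then F = 2 + x.
Edge–face incidences: 2E = 7·2 + 3·x = 14 + 3x.
Every vertex has degree 4, so 4V = 2E.
Euler: V − E + F = 2 ⇒ (2E)/4 − E + (2 + x) = 2.
Multiply by 8: 2·(2E) − 4·(2E) + 8·(2 + x) = 16, i.e. 16 + 8x − 2·(14 + 3x) = 16.
Collecting terms: 2x − 12 = 16, so 2x = 28, so x = 14.
Then 2E = 14 + 3·14 = 56, so E = 28, V = 2E/4 = 14, F = 2 + 14 = 16.

14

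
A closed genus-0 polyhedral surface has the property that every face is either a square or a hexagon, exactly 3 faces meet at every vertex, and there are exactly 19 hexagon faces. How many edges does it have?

69

Let x be the number of squares; then F = 19 + x.
Edge–face incidences: 2E = 6·19 + 4·x = 114 + 4x.
Every vertex has degree 3, so 3V = 2E.
Euler: V − E + F = 2 ⇒ (2E)/3 − E + (19 + x) = 2.
Multiply by 6: 2·(2E) − 3·(2E) + 6·(19 + x) = 12, i.e. 114 + 6x − (114 + 4x) = 12.
Collecting terms: 2x = 12, so x = 6.
Then 2E = 114 + 4·6 = 138, so E = 69, V = 2E/3 = 46, F = 19 + 6 = 25.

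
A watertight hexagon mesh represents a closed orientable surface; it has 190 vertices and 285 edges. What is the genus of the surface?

1

Every face is a hexagon and each edge borders two faces, so 6F = 2·285, giving F = 95.
χ = V − E + F = 190 − 285 + 95 = 0.
For a closed orientable surface χ = 2 − 2g, so g = (2 − (0))/2 = 1.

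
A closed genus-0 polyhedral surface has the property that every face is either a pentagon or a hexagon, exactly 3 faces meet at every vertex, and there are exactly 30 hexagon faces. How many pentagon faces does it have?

12

Let x be the number of pentagons; then F = 30 + x.
Edge–face incidences: 2E = 6·30 + 5·x = 180 + 5x.
Every vertex has degree 3, so 3V = 2E.
Euler: V − E + F = 2 ⇒ (2E)/3 − E + (30 + x) = 2.
Multiply by 6: 2·(2E) − 3·(2E) + 6·(30 + x) = 12, i.e. 180 + 6x − (180 + 5x) = 12.
Collecting terms: x = 12.
Then 2E = 180 + 5·12 = 240, so E = 120, V = 2E/3 = 80, F = 30 + 12 = 42.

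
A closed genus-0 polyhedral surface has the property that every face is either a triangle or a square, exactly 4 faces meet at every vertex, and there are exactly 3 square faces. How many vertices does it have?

9

Let x be the number of triangles; then F = 3 + x.
Edge–face incidences: 2E = 4·3 + 3·x = 12 + 3x.
Every vertex has degree 4, so 4V = 2E.
Euler: V − E + F = 2 ⇒ (2E)/4 − E + (3 + x) = 2.
Multiply by 8: 2·(2E) − 4·(2E) + 8·(3 + x) = 16, i.e. 24 + 8x − 2·(12 + 3x) = 16.
Collecting terms: 2x = 16, so x = 8.
Then 2E = 12 + 3·8 = 36, so E = 18, V = 2E/4 = 9, F = 3 + 8 = 11.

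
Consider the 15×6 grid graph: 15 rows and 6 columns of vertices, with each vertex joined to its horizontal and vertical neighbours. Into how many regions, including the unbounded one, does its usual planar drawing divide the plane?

The grid has V = 15·6 = 90 vertices and E = 15·5 + 6·14 = 159 edges.
F = 2 − V + E = 2 − 90 + 159 = 71.

71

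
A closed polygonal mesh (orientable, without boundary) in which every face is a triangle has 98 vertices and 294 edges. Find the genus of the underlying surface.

1

Every face is a triangle and each edge borders two faces, so 3F = 2·294, giving F = 196.
χ = V − E + F = 98 − 294 + 196 = 0.
For a closed orientable surface χ = 2 − 2g, so g = (2 − (0))/2 = 1.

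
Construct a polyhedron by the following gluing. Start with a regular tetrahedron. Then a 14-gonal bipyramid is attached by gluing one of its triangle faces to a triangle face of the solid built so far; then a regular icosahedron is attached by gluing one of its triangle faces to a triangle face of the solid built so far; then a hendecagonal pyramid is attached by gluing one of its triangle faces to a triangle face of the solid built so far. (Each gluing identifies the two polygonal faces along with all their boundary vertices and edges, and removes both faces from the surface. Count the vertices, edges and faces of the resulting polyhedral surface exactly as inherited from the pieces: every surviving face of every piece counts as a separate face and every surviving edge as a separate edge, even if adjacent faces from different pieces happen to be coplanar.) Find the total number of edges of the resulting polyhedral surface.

A regular tetrahedron: V=4, E=6, F=4.
Attach a 14-gonal bipyramid (V=16, E=42, F=28) along a 3-gon: merge 3 vertices and 3 edges, delete both glued faces → V=17, E=45, F=30.
Attach a regular icosahedron (V=12, E=30, F=20) along a 3-gon: merge 3 vertices and 3 edges, delete both glued faces → V=26, E=72, F=48.
Attach a hendecagonal pyramid (V=12, E=22, F=12) along a 3-gon: merge 3 vertices and 3 edges, delete both glued faces → V=35, E=91, F=58.
Check: V − E + F = 35 − 91 + 58 = 2.

91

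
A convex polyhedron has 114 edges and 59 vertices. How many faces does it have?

Here V − E + F = 2.
F = 2 − V + E = 2 − 59 + 114 = 57.

57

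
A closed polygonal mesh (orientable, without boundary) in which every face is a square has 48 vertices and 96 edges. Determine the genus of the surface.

1

Every face is a square and each edge borders two faces, so 4F = 2·96, giving F = 48.
χ = V − E + F = 48 − 96 + 48 = 0.
For a closed orientable surface χ = 2 − 2g, so g = (2 − (0))/2 = 1.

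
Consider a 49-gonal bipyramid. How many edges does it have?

147

A bipyramid over an n-gon has 2n triangular faces and n + 2 vertices: V = 49 + 2 = 51, E = 3·49 = 147, F = 2·49 = 98.
Check: V − E + F = 51 − 147 + 98 = 2.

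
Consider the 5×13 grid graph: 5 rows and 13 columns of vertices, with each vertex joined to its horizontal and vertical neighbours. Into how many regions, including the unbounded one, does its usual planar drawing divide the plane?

49

The grid has V = 5·13 = 65 vertices and E = 5·12 + 13·4 = 112 edges.
F = 2 − V + E = 2 − 65 + 112 = 49.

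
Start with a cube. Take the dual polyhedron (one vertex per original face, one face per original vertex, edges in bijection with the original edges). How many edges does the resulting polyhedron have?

The base solid has V = 8, E = 12, F = 6.
The dual swaps V and F and preserves E: V′ = F = 6, E′ = E = 12, F′ = V = 8.

12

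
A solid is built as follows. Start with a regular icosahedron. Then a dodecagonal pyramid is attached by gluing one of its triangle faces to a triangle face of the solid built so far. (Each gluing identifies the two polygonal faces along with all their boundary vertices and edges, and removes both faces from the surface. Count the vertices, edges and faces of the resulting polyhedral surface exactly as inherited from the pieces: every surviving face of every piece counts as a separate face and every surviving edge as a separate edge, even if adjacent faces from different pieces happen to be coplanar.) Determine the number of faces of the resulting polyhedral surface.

31

A regular icosahedron: V=12, E=30, F=20.
Attach a dodecagonal pyramid (V=13, E=24, F=13) along a 3-gon: merge 3 vertices and 3 edges, delete both glued faces → V=22, E=51, F=31.
Check: V − E + F = 22 − 51 + 31 = 2.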